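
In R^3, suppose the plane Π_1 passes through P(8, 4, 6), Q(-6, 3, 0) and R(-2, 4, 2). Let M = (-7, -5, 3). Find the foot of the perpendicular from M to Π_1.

PQ = (-14, -1, -6), PR = (-10, 0, -4); a normal to Π_1 is PQ × PR = (4, 4, -10).
Using P: Π_1 has equation 4x + 4y - 10z = -12.
Foot = M − λn with λ = (n·M − d)/|n|² = (-78 − (-12))/132 = -1/2.
Foot = (-7, -5, 3) − (-1/2)·(4, 4, -10) = (-5, -3, -2).

(-5, -3, -2)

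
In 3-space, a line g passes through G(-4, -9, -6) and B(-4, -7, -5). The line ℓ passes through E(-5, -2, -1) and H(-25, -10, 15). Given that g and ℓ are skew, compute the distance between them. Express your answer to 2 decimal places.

0.33

A direction vector for g is B − G = (0, 2, 1).
A direction vector for ℓ is H − E = (-20, -8, 16).
Common perpendicular direction n = (0, 2, 1) × (-20, -8, 16) = (40, -20, 40).
With w = (-5, -2, -1) − (-4, -9, -6) = (-1, 7, 5), w · n = 20.
Distance = |w · n| / |n| = |20| / √3600 ≈ 0.33.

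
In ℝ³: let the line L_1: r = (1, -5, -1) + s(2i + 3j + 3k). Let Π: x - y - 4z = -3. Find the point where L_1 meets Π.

(3, -2, 2)

Substitute r = (1, -5, -1) + t(2, 3, 3) into the plane: 10 + (-13)t = -3, so t = 1.
Intersection: (1, -5, -1) + 1·(2, 3, 3) = (3, -2, 2).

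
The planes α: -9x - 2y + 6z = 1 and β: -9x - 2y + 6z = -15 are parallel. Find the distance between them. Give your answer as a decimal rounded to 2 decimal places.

1.45

Same normal n = (-9, -2, 6) with |n| = √121; distance = |1 − (-15)| / |n| = 16/√121 ≈ 1.45.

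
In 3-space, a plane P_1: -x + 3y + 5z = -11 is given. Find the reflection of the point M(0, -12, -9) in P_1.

(-4, 0, 11)

λ = (n·M − d)/|n|² = (-81 − (-11))/35 = -2.
Reflection = M − 2λn = (0, -12, -9) − (-4)·(-1, 3, 5) = (-4, 0, 11).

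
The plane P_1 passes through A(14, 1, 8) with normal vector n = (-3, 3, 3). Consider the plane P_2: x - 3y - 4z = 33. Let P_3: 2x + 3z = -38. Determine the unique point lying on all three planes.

P_1: n·r = n·A gives -3x + 3y + 3z = -15.
Solving the 3×3 linear system -3x + 3y + 3z = -15, x - 3y - 4z = 33, 2x + 3z = -38 (e.g. by elimination or Cramer's rule, determinant = 12) gives (-4, 1, -10).

(-4, 1, -10)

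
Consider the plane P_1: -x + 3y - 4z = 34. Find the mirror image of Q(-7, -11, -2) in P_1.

(-11, 1, -18)

λ = (n·Q − d)/|n|² = (-18 − 34)/26 = -2.
Reflection = Q − 2λn = (-7, -11, -2) − (-4)·(-1, 3, -4) = (-11, 1, -18).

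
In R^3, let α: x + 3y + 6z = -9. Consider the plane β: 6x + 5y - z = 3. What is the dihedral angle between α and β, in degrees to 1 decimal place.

73.7

cos θ = |n₁·n₂| / (|n₁||n₂|) = |15| / (√46 · √62).
θ = arccos(0.28088) ≈ 73.7°.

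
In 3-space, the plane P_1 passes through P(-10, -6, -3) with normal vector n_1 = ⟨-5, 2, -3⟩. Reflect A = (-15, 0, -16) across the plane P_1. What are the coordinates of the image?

(5, -8, -4)

P_1: n_1·r = n_1·P gives -5x + 2y - 3z = 47.
λ = (n·A − d)/|n|² = (123 − 47)/38 = 2.
Reflection = A − 2λn = (-15, 0, -16) − 4·(-5, 2, -3) = (5, -8, -4).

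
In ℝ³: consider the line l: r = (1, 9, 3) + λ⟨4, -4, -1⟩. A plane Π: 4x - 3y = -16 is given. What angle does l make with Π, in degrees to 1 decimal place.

sin θ = |n·v| / (|n||v|) = |28| / (√25 · √33) = 0.97483.
θ ≈ 77.1°.

77.1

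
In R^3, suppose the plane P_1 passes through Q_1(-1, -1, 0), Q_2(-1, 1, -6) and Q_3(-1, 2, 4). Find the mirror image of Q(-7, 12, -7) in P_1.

Q_1Q_2 = (0, 2, -6), Q_1Q_3 = (0, 3, 4); a normal to P_1 is Q_1Q_2 × Q_1Q_3 = (26, 0, 0).
Using Q_1: P_1 has equation 26x = -26.
λ = (n·Q − d)/|n|² = (-182 − (-26))/676 = -3/13.
Reflection = Q − 2λn = (-7, 12, -7) − (-6/13)·(26, 0, 0) = (5, 12, -7).

(5, 12, -7)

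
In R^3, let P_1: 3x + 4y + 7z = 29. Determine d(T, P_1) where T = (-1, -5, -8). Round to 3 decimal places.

n·T − d = (3)·(-1) + (4)·(-5) + (7)·(-8) − 29 = -108; |n| = √74.
Distance = |-108| / √74 = 108/√74 ≈ 12.555.

12.555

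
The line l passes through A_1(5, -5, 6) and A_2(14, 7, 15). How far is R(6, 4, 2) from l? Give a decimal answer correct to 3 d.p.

A direction vector for l is A_2 − A_1 = (9, 12, 9).
Taking (5, -5, 6) on l with direction v = (9, 12, 9): w = R − (5, -5, 6) = (1, 9, -4), and w × v = (129, -45, -69).
Distance = |w × v| / |v| = √23427 / √306 ≈ 8.750.

8.750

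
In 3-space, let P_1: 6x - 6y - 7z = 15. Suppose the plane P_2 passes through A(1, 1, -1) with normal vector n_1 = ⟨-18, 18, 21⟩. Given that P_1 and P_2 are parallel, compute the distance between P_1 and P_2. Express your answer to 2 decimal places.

P_2: n_1·r = n_1·A gives -18x + 18y + 21z = -21.
Rescale P_2 by 1/(-3): 6x - 6y - 7z = 7. Then distance = |15 − 7| / √121 ≈ 0.73.

0.73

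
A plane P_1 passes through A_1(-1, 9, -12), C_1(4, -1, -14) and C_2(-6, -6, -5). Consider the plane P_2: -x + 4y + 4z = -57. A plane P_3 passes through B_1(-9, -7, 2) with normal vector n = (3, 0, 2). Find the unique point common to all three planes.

A_1C_1 = (5, -10, -2), A_1C_2 = (-5, -15, 7); a normal to P_1 is A_1C_1 × A_1C_2 = (-100, -25, -125).
Using A_1: P_1 has equation -100x - 25y - 125z = 1375.
P_3: n·r = n·B_1 gives 3x + 2z = -23.
Solving the 3×3 linear system -100x - 25y - 125z = 1375, -x + 4y + 4z = -57, 3x + 2z = -23 (e.g. by elimination or Cramer's rule, determinant = 350) gives (-3, -8, -7).

(-3, -8, -7)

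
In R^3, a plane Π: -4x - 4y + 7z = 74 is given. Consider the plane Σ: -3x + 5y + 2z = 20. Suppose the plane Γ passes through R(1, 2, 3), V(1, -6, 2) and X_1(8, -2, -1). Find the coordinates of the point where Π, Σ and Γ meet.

(-6, -2, 6)

RV = (0, -8, -1), RX_1 = (7, -4, -4); a normal to Γ is RV × RX_1 = (28, -7, 56).
Using R: Γ has equation 28x - 7y + 56z = 182.
Solving the 3×3 linear system -4x - 4y + 7z = 74, -3x + 5y + 2z = 20, 28x - 7y + 56z = 182 (e.g. by elimination or Cramer's rule, determinant = -2905) gives (-6, -2, 6).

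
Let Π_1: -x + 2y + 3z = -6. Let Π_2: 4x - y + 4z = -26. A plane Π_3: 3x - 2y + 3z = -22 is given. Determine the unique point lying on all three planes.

(-2, 2, -4)

Solving the 3×3 linear system -x + 2y + 3z = -6, 4x - y + 4z = -26, 3x - 2y + 3z = -22 (e.g. by elimination or Cramer's rule, determinant = -20) gives (-2, 2, -4).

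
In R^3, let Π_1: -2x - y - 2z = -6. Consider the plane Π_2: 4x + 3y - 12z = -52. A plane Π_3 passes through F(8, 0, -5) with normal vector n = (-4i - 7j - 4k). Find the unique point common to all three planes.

Π_3: n·r = n·F gives -4x - 7y - 4z = -12.
Solving the 3×3 linear system -2x - y - 2z = -6, 4x + 3y - 12z = -52, -4x - 7y - 4z = -12 (e.g. by elimination or Cramer's rule, determinant = 160) gives (-1, 0, 4).

(-1, 0, 4)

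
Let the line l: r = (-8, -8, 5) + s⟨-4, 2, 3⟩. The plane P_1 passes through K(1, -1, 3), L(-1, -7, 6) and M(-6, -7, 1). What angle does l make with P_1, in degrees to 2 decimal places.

78.65

KL = (-2, -6, 3), KM = (-7, -6, -2); a normal to P_1 is KL × KM = (30, -25, -30).
Using K: P_1 has equation 30x - 25y - 30z = -35.
sin θ = |n·v| / (|n||v|) = |-260| / (√2425 · √29) = 0.98043.
θ ≈ 78.65°.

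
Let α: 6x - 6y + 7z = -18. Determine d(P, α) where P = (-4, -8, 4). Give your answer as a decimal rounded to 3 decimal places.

n·P − d = (6)·(-4) + (-6)·(-8) + (7)·(4) − (-18) = 70; |n| = √121.
Distance = |70| / √121 = 70/√121 ≈ 6.364.

6.364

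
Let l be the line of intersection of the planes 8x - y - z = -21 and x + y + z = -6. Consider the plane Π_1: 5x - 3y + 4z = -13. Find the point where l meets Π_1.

Direction of l: (8, -1, -1) × (1, 1, 1) = (0, -9, 9).
A point on l: solving the two plane equations with y = -17 gives (-3, -17, 14).
Substitute r = (-3, -17, 14) + t(0, -9, 9) into the plane: 92 + 63t = -13, so t = -5/3.
Intersection: (-3, -17, 14) + (-5/3)·(0, -9, 9) = (-3, -2, -1).

(-3, -2, -1)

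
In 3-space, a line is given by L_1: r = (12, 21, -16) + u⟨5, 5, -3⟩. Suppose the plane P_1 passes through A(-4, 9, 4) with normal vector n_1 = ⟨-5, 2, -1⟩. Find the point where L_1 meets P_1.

P_1: n_1·r = n_1·A gives -5x + 2y - z = 34.
Substitute r = (12, 21, -16) + t(5, 5, -3) into the plane: -2 + (-12)t = 34, so t = -3.
Intersection: (12, 21, -16) + (-3)·(5, 5, -3) = (-3, 6, -7).

(-3, 6, -7)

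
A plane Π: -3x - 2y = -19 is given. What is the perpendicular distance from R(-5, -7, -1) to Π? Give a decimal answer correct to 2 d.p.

n·R − d = (-3)·(-5) + (-2)·(-7) + (0)·(-1) − (-19) = 48; |n| = √13.
Distance = |48| / √13 = 48/√13 ≈ 13.31.

13.31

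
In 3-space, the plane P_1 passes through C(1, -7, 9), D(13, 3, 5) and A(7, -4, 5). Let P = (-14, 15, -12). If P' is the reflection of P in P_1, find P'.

CD = (12, 10, -4), CA = (6, 3, -4); a normal to P_1 is CD × CA = (-28, 24, -24).
Using C: P_1 has equation -28x + 24y - 24z = -412.
λ = (n·P − d)/|n|² = (1040 − (-412))/1936 = 3/4.
Reflection = P − 2λn = (-14, 15, -12) − (3/2)·(-28, 24, -24) = (28, -21, 24).

(28, -21, 24)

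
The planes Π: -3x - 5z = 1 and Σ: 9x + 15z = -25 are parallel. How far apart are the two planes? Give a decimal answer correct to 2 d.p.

1.26

Rescale Σ by 1/(-3): -3x - 5z = 25/3. Then distance = |1 − (25/3)| / √34 ≈ 1.26.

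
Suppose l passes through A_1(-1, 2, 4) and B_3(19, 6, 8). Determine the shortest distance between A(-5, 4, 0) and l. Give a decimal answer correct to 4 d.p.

4.2514

A direction vector for l is B_3 − A_1 = (20, 4, 4).
Taking (-1, 2, 4) on l with direction v = (20, 4, 4): w = A − (-1, 2, 4) = (-4, 2, -4), and w × v = (24, -64, -56).
Distance = |w × v| / |v| = √7808 / √432 ≈ 4.2514.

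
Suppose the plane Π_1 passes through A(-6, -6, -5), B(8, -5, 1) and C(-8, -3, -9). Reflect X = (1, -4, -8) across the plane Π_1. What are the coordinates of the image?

AB = (14, 1, 6), AC = (-2, 3, -4); a normal to Π_1 is AB × AC = (-22, 44, 44).
Using A: Π_1 has equation -22x + 44y + 44z = -352.
λ = (n·X − d)/|n|² = (-550 − (-352))/4356 = -1/22.
Reflection = X − 2λn = (1, -4, -8) − (-1/11)·(-22, 44, 44) = (-1, 0, -4).

(-1, 0, -4)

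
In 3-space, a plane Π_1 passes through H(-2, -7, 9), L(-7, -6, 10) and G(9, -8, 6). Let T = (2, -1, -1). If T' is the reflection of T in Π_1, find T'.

(4, 3, 5)

HL = (-5, 1, 1), HG = (11, -1, -3); a normal to Π_1 is HL × HG = (-2, -4, -6).
Using H: Π_1 has equation -2x - 4y - 6z = -22.
λ = (n·T − d)/|n|² = (6 − (-22))/56 = 1/2.
Reflection = T − 2λn = (2, -1, -1) − 1·(-2, -4, -6) = (4, 3, 5).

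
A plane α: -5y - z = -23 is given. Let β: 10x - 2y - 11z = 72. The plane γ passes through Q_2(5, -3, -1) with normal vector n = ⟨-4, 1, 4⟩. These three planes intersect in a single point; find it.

γ: n·r = n·Q_2 gives -4x + y + 4z = -27.
Solving the 3×3 linear system -5y - z = -23, 10x - 2y - 11z = 72, -4x + y + 4z = -27 (e.g. by elimination or Cramer's rule, determinant = -22) gives (6, 5, -2).

(6, 5, -2)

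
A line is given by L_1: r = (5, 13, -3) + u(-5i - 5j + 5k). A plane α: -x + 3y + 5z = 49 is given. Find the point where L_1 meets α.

(-5, 3, 7)

Substitute r = (5, 13, -3) + t(-5, -5, 5) into the plane: 19 + 15t = 49, so t = 2.
Intersection: (5, 13, -3) + 2·(-5, -5, 5) = (-5, 3, 7).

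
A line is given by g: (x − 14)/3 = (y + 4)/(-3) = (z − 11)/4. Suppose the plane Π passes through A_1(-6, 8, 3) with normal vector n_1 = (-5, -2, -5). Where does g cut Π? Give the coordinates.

g has direction (3, -3, 4) through (14, -4, 11).
Π: n_1·r = n_1·A_1 gives -5x - 2y - 5z = -1.
Substitute r = (14, -4, 11) + t(3, -3, 4) into the plane: -117 + (-29)t = -1, so t = -4.
Intersection: (14, -4, 11) + (-4)·(3, -3, 4) = (2, 8, -5).

(2, 8, -5)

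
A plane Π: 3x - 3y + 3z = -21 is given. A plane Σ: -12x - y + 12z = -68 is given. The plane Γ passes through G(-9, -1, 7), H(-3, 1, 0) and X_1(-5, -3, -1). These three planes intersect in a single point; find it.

(3, 8, -2)

GH = (6, 2, -7), GX_1 = (4, -2, -8); a normal to Γ is GH × GX_1 = (-30, 20, -20).
Using G: Γ has equation -30x + 20y - 20z = 110.
Solving the 3×3 linear system 3x - 3y + 3z = -21, -12x - y + 12z = -68, -30x + 20y - 20z = 110 (e.g. by elimination or Cramer's rule, determinant = 330) gives (3, 8, -2).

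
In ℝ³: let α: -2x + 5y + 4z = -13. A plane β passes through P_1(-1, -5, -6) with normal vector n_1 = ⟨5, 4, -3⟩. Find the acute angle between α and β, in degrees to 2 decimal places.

87.58

β: n_1·r = n_1·P_1 gives 5x + 4y - 3z = -7.
cos θ = |n₁·n₂| / (|n₁||n₂|) = |-2| / (√45 · √50).
θ = arccos(0.04216) ≈ 87.58°.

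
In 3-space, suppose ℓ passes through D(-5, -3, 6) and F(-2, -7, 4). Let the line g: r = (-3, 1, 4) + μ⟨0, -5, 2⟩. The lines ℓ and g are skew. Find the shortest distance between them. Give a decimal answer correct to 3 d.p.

1.240

A direction vector for ℓ is F − D = (3, -4, -2).
Common perpendicular direction n = (3, -4, -2) × (0, -5, 2) = (-18, -6, -15).
With w = (-3, 1, 4) − (-5, -3, 6) = (2, 4, -2), w · n = -30.
Distance = |w · n| / |n| = |-30| / √585 ≈ 1.240.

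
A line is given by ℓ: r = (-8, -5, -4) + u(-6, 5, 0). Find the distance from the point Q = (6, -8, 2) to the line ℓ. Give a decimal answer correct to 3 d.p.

Taking (-8, -5, -4) on ℓ with direction v = (-6, 5, 0): w = Q − (-8, -5, -4) = (14, -3, 6), and w × v = (-30, -36, 52).
Distance = |w × v| / |v| = √4900 / √61 ≈ 8.963.

8.963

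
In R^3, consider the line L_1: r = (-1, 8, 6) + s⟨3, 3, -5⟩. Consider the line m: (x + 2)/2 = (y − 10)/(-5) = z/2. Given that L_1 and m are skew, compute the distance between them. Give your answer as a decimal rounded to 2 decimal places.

3.47

m has direction (2, -5, 2) through (-2, 10, 0).
Common perpendicular direction n = (3, 3, -5) × (2, -5, 2) = (-19, -16, -21).
With w = (-2, 10, 0) − (-1, 8, 6) = (-1, 2, -6), w · n = 113.
Distance = |w · n| / |n| = |113| / √1058 ≈ 3.47.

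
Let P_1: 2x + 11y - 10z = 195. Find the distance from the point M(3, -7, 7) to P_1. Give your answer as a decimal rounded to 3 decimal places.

22.400

n·M − d = (2)·(3) + (11)·(-7) + (-10)·(7) − 195 = -336; |n| = √225.
Distance = |-336| / √225 = 336/√225 ≈ 22.400.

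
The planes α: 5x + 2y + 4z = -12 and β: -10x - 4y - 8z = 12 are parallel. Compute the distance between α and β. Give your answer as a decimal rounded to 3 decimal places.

Rescale β by 1/(-2): 5x + 2y + 4z = -6. Then distance = |-12 − (-6)| / √45 ≈ 0.894.

0.894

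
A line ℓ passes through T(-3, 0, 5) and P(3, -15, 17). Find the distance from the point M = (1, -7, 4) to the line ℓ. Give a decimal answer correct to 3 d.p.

5.675

A direction vector for ℓ is P − T = (6, -15, 12).
Taking (-3, 0, 5) on ℓ with direction v = (6, -15, 12): w = M − (-3, 0, 5) = (4, -7, -1), and w × v = (-99, -54, -18).
Distance = |w × v| / |v| = √13041 / √405 ≈ 5.675.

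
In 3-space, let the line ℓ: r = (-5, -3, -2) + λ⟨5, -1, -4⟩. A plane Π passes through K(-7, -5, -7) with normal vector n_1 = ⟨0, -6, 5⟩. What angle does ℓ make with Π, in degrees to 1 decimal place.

16.1

Π: n_1·r = n_1·K gives -6y + 5z = -5.
sin θ = |n·v| / (|n||v|) = |-14| / (√61 · √42) = 0.27659.
θ ≈ 16.1°.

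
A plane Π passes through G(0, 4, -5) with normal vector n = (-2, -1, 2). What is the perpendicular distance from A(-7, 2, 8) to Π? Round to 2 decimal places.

Π: n·r = n·G gives -2x - y + 2z = -14.
n·A − d = (-2)·(-7) + (-1)·(2) + (2)·(8) − (-14) = 42; |n| = √9.
Distance = |42| / √9 = 42/√9 ≈ 14.00.

14.00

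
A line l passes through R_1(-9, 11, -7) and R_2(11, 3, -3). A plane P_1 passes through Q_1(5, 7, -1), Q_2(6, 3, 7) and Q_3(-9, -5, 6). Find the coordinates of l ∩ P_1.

A direction vector for l is R_2 − R_1 = (20, -8, 4).
Q_1Q_2 = (1, -4, 8), Q_1Q_3 = (-14, -12, 7); a normal to P_1 is Q_1Q_2 × Q_1Q_3 = (68, -119, -68).
Using Q_1: P_1 has equation 68x - 119y - 68z = -425.
Substitute r = (-9, 11, -7) + t(20, -8, 4) into the plane: -1445 + 2040t = -425, so t = 1/2.
Intersection: (-9, 11, -7) + (1/2)·(20, -8, 4) = (1, 7, -5).

(1, 7, -5)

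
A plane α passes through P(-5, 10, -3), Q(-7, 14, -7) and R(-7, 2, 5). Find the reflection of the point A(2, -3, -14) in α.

PQ = (-2, 4, -4), PR = (-2, -8, 8); a normal to α is PQ × PR = (0, 24, 24).
Using P: α has equation 24y + 24z = 168.
λ = (n·A − d)/|n|² = (-408 − 168)/1152 = -1/2.
Reflection = A − 2λn = (2, -3, -14) − (-1)·(0, 24, 24) = (2, 21, 10).

(2, 21, 10)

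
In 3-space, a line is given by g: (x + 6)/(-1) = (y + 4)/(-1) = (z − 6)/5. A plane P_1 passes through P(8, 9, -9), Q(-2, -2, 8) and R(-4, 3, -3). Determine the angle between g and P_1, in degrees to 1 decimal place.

17.1

g has direction (-1, -1, 5) through (-6, -4, 6).
PQ = (-10, -11, 17), PR = (-12, -6, 6); a normal to P_1 is PQ × PR = (36, -144, -72).
Using P: P_1 has equation 36x - 144y - 72z = -360.
sin θ = |n·v| / (|n||v|) = |-252| / (√27216 · √27) = 0.29397.
θ ≈ 17.1°.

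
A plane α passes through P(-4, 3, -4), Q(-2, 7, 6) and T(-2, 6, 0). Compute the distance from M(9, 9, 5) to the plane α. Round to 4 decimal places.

PQ = (2, 4, 10), PT = (2, 3, 4); a normal to α is PQ × PT = (-14, 12, -2).
Using P: α has equation -14x + 12y - 2z = 100.
n·M − d = (-14)·(9) + (12)·(9) + (-2)·(5) − 100 = -128; |n| = √344.
Distance = |-128| / √344 = 128/√344 ≈ 6.9013.

6.9013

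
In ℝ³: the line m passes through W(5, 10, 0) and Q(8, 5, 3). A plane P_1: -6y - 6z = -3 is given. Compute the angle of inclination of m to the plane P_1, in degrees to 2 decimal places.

A direction vector for m is Q − W = (3, -5, 3).
sin θ = |n·v| / (|n||v|) = |12| / (√72 · √43) = 0.21567.
θ ≈ 12.45°.

12.45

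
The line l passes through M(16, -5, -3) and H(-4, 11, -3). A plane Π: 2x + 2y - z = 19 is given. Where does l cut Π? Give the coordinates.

(1, 7, -3)

A direction vector for l is H − M = (-20, 16, 0).
Substitute r = (16, -5, -3) + t(-20, 16, 0) into the plane: 25 + (-8)t = 19, so t = 3/4.
Intersection: (16, -5, -3) + (3/4)·(-20, 16, 0) = (1, 7, -3).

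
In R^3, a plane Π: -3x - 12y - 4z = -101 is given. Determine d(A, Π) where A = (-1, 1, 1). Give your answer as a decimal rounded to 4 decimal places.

6.7692

n·A − d = (-3)·(-1) + (-12)·(1) + (-4)·(1) − (-101) = 88; |n| = √169.
Distance = |88| / √169 = 88/√169 ≈ 6.7692.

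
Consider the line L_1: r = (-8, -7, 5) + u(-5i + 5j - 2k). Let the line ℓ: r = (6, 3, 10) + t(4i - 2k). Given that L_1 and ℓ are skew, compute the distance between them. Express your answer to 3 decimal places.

14.631

Common perpendicular direction n = (-5, 5, -2) × (4, 0, -2) = (-10, -18, -20).
With w = (6, 3, 10) − (-8, -7, 5) = (14, 10, 5), w · n = -420.
Distance = |w · n| / |n| = |-420| / √824 ≈ 14.631.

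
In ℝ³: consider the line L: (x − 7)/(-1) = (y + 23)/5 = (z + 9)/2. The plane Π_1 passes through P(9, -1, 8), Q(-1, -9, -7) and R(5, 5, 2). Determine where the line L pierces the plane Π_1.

(3, -3, -1)

L has direction (-1, 5, 2) through (7, -23, -9).
PQ = (-10, -8, -15), PR = (-4, 6, -6); a normal to Π_1 is PQ × PR = (138, 0, -92).
Using P: Π_1 has equation 138x - 92z = 506.
Substitute r = (7, -23, -9) + t(-1, 5, 2) into the plane: 1794 + (-322)t = 506, so t = 4.
Intersection: (7, -23, -9) + 4·(-1, 5, 2) = (3, -3, -1).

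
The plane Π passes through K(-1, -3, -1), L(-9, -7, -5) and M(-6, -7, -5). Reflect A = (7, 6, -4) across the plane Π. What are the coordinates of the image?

KL = (-8, -4, -4), KM = (-5, -4, -4); a normal to Π is KL × KM = (0, -12, 12).
Using K: Π has equation -12y + 12z = 24.
λ = (n·A − d)/|n|² = (-120 − 24)/288 = -1/2.
Reflection = A − 2λn = (7, 6, -4) − (-1)·(0, -12, 12) = (7, -6, 8).

(7, -6, 8)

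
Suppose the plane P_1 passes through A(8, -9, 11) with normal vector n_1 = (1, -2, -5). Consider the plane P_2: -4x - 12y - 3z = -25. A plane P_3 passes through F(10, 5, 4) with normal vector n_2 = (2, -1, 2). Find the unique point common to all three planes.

P_1: n_1·r = n_1·A gives x - 2y - 5z = -29.
P_3: n_2·r = n_2·F gives 2x - y + 2z = 23.
Solving the 3×3 linear system x - 2y - 5z = -29, -4x - 12y - 3z = -25, 2x - y + 2z = 23 (e.g. by elimination or Cramer's rule, determinant = -171) gives (4, -1, 7).

(4, -1, 7)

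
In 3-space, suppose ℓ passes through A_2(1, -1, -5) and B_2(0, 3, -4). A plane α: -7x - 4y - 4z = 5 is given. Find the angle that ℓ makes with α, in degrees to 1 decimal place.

A direction vector for ℓ is B_2 − A_2 = (-1, 4, 1).
sin θ = |n·v| / (|n||v|) = |-13| / (√81 · √18) = 0.34046.
θ ≈ 19.9°.

19.9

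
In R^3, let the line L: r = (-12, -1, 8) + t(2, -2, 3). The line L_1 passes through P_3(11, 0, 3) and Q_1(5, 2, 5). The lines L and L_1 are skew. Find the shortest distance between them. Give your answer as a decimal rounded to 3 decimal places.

A direction vector for L_1 is Q_1 − P_3 = (-6, 2, 2).
Common perpendicular direction n = (2, -2, 3) × (-6, 2, 2) = (-10, -22, -8).
With w = (11, 0, 3) − (-12, -1, 8) = (23, 1, -5), w · n = -212.
Distance = |w · n| / |n| = |-212| / √648 ≈ 8.328.

8.328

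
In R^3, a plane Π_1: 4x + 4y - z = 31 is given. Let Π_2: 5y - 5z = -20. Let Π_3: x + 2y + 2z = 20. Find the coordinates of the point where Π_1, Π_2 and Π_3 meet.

(8, 1, 5)

Solving the 3×3 linear system 4x + 4y - z = 31, 5y - 5z = -20, x + 2y + 2z = 20 (e.g. by elimination or Cramer's rule, determinant = 65) gives (8, 1, 5).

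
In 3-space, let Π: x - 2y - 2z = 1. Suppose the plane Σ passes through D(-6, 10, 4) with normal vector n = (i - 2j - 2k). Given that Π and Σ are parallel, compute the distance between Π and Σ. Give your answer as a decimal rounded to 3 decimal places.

11.667

Σ: n·r = n·D gives x - 2y - 2z = -34.
Same normal n = (1, -2, -2) with |n| = √9; distance = |1 − (-34)| / |n| = 35/√9 ≈ 11.667.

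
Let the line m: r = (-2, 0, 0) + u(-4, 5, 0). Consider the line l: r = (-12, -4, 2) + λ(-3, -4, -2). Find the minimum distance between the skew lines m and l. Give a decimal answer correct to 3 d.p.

Common perpendicular direction n = (-4, 5, 0) × (-3, -4, -2) = (-10, -8, 31).
With w = (-12, -4, 2) − (-2, 0, 0) = (-10, -4, 2), w · n = 194.
Distance = |w · n| / |n| = |194| / √1125 ≈ 5.784.

5.784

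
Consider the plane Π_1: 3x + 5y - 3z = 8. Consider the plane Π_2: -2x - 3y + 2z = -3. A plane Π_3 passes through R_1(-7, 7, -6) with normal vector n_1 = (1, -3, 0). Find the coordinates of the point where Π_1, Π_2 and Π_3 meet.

Π_3: n_1·r = n_1·R_1 gives x - 3y = -28.
Solving the 3×3 linear system 3x + 5y - 3z = 8, -2x - 3y + 2z = -3, x - 3y = -28 (e.g. by elimination or Cramer's rule, determinant = 1) gives (-7, 7, 2).

(-7, 7, 2)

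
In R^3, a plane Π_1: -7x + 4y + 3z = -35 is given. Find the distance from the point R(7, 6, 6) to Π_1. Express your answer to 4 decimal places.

n·R − d = (-7)·(7) + (4)·(6) + (3)·(6) − (-35) = 28; |n| = √74.
Distance = |28| / √74 = 28/√74 ≈ 3.2549.

3.2549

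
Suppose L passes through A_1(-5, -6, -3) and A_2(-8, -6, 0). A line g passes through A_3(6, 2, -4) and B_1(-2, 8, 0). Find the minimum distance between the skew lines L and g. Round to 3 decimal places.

A direction vector for L is A_2 − A_1 = (-3, 0, 3).
A direction vector for g is B_1 − A_3 = (-8, 6, 4).
Common perpendicular direction n = (-3, 0, 3) × (-8, 6, 4) = (-18, -12, -18).
With w = (6, 2, -4) − (-5, -6, -3) = (11, 8, -1), w · n = -276.
Distance = |w · n| / |n| = |-276| / √792 ≈ 9.807.

9.807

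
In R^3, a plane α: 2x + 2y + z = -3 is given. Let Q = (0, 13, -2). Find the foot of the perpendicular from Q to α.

Foot = Q − λn with λ = (n·Q − d)/|n|² = (24 − (-3))/9 = 3.
Foot = (0, 13, -2) − 3·(2, 2, 1) = (-6, 7, -5).

(-6, 7, -5)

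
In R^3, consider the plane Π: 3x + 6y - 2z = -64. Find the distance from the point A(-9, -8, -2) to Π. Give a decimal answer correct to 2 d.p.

1.00

n·A − d = (3)·(-9) + (6)·(-8) + (-2)·(-2) − (-64) = -7; |n| = √49.
Distance = |-7| / √49 = 7/√49 ≈ 1.00.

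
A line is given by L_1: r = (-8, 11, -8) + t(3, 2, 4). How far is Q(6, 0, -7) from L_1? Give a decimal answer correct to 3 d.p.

Taking (-8, 11, -8) on L_1 with direction v = (3, 2, 4): w = Q − (-8, 11, -8) = (14, -11, 1), and w × v = (-46, -53, 61).
Distance = |w × v| / |v| = √8646 / √29 ≈ 17.267.

17.267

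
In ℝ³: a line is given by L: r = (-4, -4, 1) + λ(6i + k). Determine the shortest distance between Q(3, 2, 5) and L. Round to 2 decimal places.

6.62

Taking (-4, -4, 1) on L with direction v = (6, 0, 1): w = Q − (-4, -4, 1) = (7, 6, 4), and w × v = (6, 17, -36).
Distance = |w × v| / |v| = √1621 / √37 ≈ 6.62.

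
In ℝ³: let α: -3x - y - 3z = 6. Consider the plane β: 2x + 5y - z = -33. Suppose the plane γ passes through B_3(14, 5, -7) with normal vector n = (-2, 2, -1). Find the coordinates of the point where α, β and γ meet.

(-1, -6, 1)

γ: n·r = n·B_3 gives -2x + 2y - z = -11.
Solving the 3×3 linear system -3x - y - 3z = 6, 2x + 5y - z = -33, -2x + 2y - z = -11 (e.g. by elimination or Cramer's rule, determinant = -37) gives (-1, -6, 1).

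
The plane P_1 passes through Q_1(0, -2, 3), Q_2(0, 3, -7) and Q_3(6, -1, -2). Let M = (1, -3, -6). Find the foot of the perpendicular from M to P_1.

Q_1Q_2 = (0, 5, -10), Q_1Q_3 = (6, 1, -5); a normal to P_1 is Q_1Q_2 × Q_1Q_3 = (-15, -60, -30).
Using Q_1: P_1 has equation -15x - 60y - 30z = 30.
Foot = M − λn with λ = (n·M − d)/|n|² = (345 − 30)/4725 = 1/15.
Foot = (1, -3, -6) − (1/15)·(-15, -60, -30) = (2, 1, -4).

(2, 1, -4)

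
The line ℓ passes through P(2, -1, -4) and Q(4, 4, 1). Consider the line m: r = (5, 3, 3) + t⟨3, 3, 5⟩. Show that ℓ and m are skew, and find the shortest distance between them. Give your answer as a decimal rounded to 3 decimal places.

A direction vector for ℓ is Q − P = (2, 5, 5).
Common perpendicular direction n = (2, 5, 5) × (3, 3, 5) = (10, 5, -9).
With w = (5, 3, 3) − (2, -1, -4) = (3, 4, 7), w · n = -13.
Since n ≠ 0 the lines are not parallel, and w · n = -13 ≠ 0 so they do not intersect; hence they are skew.
Distance = |w · n| / |n| = |-13| / √206 ≈ 0.906.

0.906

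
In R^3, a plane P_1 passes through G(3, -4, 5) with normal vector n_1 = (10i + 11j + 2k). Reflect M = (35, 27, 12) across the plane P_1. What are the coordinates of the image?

P_1: n_1·r = n_1·G gives 10x + 11y + 2z = -4.
λ = (n·M − d)/|n|² = (671 − (-4))/225 = 3.
Reflection = M − 2λn = (35, 27, 12) − 6·(10, 11, 2) = (-25, -39, 0).

(-25, -39, 0)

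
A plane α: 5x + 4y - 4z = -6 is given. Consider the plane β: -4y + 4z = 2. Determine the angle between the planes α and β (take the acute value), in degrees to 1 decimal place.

cos θ = |n₁·n₂| / (|n₁||n₂|) = |-32| / (√57 · √32).
θ = arccos(0.74927) ≈ 41.5°.

41.5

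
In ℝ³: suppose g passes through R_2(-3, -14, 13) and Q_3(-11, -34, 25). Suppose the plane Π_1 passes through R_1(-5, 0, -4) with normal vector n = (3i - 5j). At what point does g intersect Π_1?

A direction vector for g is Q_3 − R_2 = (-8, -20, 12).
Π_1: n·r = n·R_1 gives 3x - 5y = -15.
Substitute r = (-3, -14, 13) + t(-8, -20, 12) into the plane: 61 + 76t = -15, so t = -1.
Intersection: (-3, -14, 13) + (-1)·(-8, -20, 12) = (5, 6, 1).

(5, 6, 1)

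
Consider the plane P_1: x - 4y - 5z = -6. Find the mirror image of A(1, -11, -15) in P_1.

(-5, 13, 15)

λ = (n·A − d)/|n|² = (120 − (-6))/42 = 3.
Reflection = A − 2λn = (1, -11, -15) − 6·(1, -4, -5) = (-5, 13, 15).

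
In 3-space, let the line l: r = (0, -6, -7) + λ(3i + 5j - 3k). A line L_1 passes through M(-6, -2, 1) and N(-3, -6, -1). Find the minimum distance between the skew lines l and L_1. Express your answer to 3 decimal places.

A direction vector for L_1 is N − M = (3, -4, -2).
Common perpendicular direction n = (3, 5, -3) × (3, -4, -2) = (-22, -3, -27).
With w = (-6, -2, 1) − (0, -6, -7) = (-6, 4, 8), w · n = -96.
Distance = |w · n| / |n| = |-96| / √1222 ≈ 2.746.

2.746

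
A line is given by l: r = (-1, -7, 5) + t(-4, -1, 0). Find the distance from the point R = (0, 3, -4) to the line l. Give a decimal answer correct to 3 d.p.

13.056

Taking (-1, -7, 5) on l with direction v = (-4, -1, 0): w = R − (-1, -7, 5) = (1, 10, -9), and w × v = (-9, 36, 39).
Distance = |w × v| / |v| = √2898 / √17 ≈ 13.056.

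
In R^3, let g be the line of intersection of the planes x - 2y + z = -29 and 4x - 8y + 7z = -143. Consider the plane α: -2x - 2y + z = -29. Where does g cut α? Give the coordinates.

(0, 10, -9)

Direction of g: (1, -2, 1) × (4, -8, 7) = (-6, -3, 0).
A point on g: solving the two plane equations with x = -16 gives (-16, 2, -9).
Substitute r = (-16, 2, -9) + t(-6, -3, 0) into the plane: 19 + 18t = -29, so t = -8/3.
Intersection: (-16, 2, -9) + (-8/3)·(-6, -3, 0) = (0, 10, -9).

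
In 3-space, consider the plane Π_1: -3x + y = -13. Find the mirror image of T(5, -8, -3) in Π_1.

λ = (n·T − d)/|n|² = (-23 − (-13))/10 = -1.
Reflection = T − 2λn = (5, -8, -3) − (-2)·(-3, 1, 0) = (-1, -6, -3).

(-1, -6, -3)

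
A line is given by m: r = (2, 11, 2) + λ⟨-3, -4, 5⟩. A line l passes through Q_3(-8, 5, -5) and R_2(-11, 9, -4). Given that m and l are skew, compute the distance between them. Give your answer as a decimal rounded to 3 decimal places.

13.333

A direction vector for l is R_2 − Q_3 = (-3, 4, 1).
Common perpendicular direction n = (-3, -4, 5) × (-3, 4, 1) = (-24, -12, -24).
With w = (-8, 5, -5) − (2, 11, 2) = (-10, -6, -7), w · n = 480.
Distance = |w · n| / |n| = |480| / √1296 ≈ 13.333.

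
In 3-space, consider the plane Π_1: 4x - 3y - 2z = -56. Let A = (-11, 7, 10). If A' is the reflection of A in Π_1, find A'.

(-3, 1, 6)

λ = (n·A − d)/|n|² = (-85 − (-56))/29 = -1.
Reflection = A − 2λn = (-11, 7, 10) − (-2)·(4, -3, -2) = (-3, 1, 6).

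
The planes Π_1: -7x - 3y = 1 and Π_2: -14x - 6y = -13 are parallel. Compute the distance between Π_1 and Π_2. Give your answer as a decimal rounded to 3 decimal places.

Rescale Π_2 by 1/2: -7x - 3y = -13/2. Then distance = |1 − (-13/2)| / √58 ≈ 0.985.

0.985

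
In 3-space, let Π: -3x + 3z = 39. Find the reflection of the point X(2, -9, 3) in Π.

λ = (n·X − d)/|n|² = (3 − 39)/18 = -2.
Reflection = X − 2λn = (2, -9, 3) − (-4)·(-3, 0, 3) = (-10, -9, 15).

(-10, -9, 15)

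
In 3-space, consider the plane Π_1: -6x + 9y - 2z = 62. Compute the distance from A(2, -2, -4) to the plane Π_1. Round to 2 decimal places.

n·A − d = (-6)·(2) + (9)·(-2) + (-2)·(-4) − 62 = -84; |n| = √121.
Distance = |-84| / √121 = 84/√121 ≈ 7.64.

7.64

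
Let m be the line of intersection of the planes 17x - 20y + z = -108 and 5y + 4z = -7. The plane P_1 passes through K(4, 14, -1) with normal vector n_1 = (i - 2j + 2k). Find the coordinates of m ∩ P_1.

(0, 5, -8)

Direction of m: (17, -20, 1) × (0, 5, 4) = (-85, -68, 85).
A point on m: solving the two plane equations with x = 15 gives (15, 17, -23).
P_1: n_1·r = n_1·K gives x - 2y + 2z = -26.
Substitute r = (15, 17, -23) + t(-85, -68, 85) into the plane: -65 + 221t = -26, so t = 3/17.
Intersection: (15, 17, -23) + (3/17)·(-85, -68, 85) = (0, 5, -8).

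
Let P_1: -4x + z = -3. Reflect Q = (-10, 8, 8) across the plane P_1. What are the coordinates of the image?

(14, 8, 2)

λ = (n·Q − d)/|n|² = (48 − (-3))/17 = 3.
Reflection = Q − 2λn = (-10, 8, 8) − 6·(-4, 0, 1) = (14, 8, 2).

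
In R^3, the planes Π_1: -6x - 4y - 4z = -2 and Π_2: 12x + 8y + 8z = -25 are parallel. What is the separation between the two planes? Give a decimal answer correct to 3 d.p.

Rescale Π_2 by 1/(-2): -6x - 4y - 4z = 25/2. Then distance = |-2 − (25/2)| / √68 ≈ 1.758.

1.758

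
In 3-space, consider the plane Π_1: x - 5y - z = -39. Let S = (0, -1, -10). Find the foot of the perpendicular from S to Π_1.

Foot = S − λn with λ = (n·S − d)/|n|² = (15 − (-39))/27 = 2.
Foot = (0, -1, -10) − 2·(1, -5, -1) = (-2, 9, -8).

(-2, 9, -8)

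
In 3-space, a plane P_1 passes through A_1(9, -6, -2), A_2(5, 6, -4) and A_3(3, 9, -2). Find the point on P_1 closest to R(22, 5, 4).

A_1A_2 = (-4, 12, -2), A_1A_3 = (-6, 15, 0); a normal to P_1 is A_1A_2 × A_1A_3 = (30, 12, 12).
Using A_1: P_1 has equation 30x + 12y + 12z = 174.
Foot = R − λn with λ = (n·R − d)/|n|² = (768 − 174)/1188 = 1/2.
Foot = (22, 5, 4) − (1/2)·(30, 12, 12) = (7, -1, -2).

(7, -1, -2)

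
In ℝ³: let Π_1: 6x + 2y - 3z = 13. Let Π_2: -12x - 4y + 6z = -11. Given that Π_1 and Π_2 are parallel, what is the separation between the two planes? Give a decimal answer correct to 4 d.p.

Rescale Π_2 by 1/(-2): 6x + 2y - 3z = 11/2. Then distance = |13 − (11/2)| / √49 ≈ 1.0714.

1.0714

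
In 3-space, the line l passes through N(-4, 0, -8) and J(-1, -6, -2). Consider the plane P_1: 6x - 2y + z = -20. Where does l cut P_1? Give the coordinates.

A direction vector for l is J − N = (3, -6, 6).
Substitute r = (-4, 0, -8) + t(3, -6, 6) into the plane: -32 + 36t = -20, so t = 1/3.
Intersection: (-4, 0, -8) + (1/3)·(3, -6, 6) = (-3, -2, -6).

(-3, -2, -6)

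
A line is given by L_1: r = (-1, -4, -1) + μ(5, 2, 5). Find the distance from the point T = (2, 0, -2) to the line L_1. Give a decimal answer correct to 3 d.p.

Taking (-1, -4, -1) on L_1 with direction v = (5, 2, 5): w = T − (-1, -4, -1) = (3, 4, -1), and w × v = (22, -20, -14).
Distance = |w × v| / |v| = √1080 / √54 ≈ 4.472.

4.472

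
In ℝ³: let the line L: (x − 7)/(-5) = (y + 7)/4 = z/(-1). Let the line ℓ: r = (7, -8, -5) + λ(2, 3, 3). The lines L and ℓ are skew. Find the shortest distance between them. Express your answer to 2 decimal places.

L has direction (-5, 4, -1) through (7, -7, 0).
Common perpendicular direction n = (-5, 4, -1) × (2, 3, 3) = (15, 13, -23).
With w = (7, -8, -5) − (7, -7, 0) = (0, -1, -5), w · n = 102.
Distance = |w · n| / |n| = |102| / √923 ≈ 3.36.

3.36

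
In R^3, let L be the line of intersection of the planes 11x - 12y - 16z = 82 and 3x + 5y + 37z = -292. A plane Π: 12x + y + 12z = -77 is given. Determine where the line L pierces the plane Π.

Direction of L: (11, -12, -16) × (3, 5, 37) = (-364, -455, 91).
A point on L: solving the two plane equations with x = 18 gives (18, 27, -13).
Substitute r = (18, 27, -13) + t(-364, -455, 91) into the plane: 87 + (-3731)t = -77, so t = 4/91.
Intersection: (18, 27, -13) + (4/91)·(-364, -455, 91) = (2, 7, -9).

(2, 7, -9)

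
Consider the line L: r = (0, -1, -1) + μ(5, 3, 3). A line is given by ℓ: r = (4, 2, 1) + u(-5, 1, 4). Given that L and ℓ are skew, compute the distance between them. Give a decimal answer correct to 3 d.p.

0.702

Common perpendicular direction n = (5, 3, 3) × (-5, 1, 4) = (9, -35, 20).
With w = (4, 2, 1) − (0, -1, -1) = (4, 3, 2), w · n = -29.
Distance = |w · n| / |n| = |-29| / √1706 ≈ 0.702.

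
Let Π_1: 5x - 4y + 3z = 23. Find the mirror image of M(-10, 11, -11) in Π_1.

λ = (n·M − d)/|n|² = (-127 − 23)/50 = -3.
Reflection = M − 2λn = (-10, 11, -11) − (-6)·(5, -4, 3) = (20, -13, 7).

(20, -13, 7)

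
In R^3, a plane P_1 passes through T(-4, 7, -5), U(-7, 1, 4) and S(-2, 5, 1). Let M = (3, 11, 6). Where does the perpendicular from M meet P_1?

TU = (-3, -6, 9), TS = (2, -2, 6); a normal to P_1 is TU × TS = (-18, 36, 18).
Using T: P_1 has equation -18x + 36y + 18z = 234.
Foot = M − λn with λ = (n·M − d)/|n|² = (450 − 234)/1944 = 1/9.
Foot = (3, 11, 6) − (1/9)·(-18, 36, 18) = (5, 7, 4).

(5, 7, 4)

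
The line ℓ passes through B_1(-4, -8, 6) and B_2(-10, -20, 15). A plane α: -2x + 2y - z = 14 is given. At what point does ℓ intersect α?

A direction vector for ℓ is B_2 − B_1 = (-6, -12, 9).
Substitute r = (-4, -8, 6) + t(-6, -12, 9) into the plane: -14 + (-21)t = 14, so t = -4/3.
Intersection: (-4, -8, 6) + (-4/3)·(-6, -12, 9) = (4, 8, -6).

(4, 8, -6)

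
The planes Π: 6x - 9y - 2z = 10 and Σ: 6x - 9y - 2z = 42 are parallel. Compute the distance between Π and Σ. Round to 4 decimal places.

Same normal n = (6, -9, -2) with |n| = √121; distance = |10 − 42| / |n| = 32/√121 ≈ 2.9091.

2.9091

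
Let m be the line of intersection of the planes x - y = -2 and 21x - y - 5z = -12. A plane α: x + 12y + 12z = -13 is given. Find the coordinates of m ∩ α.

Direction of m: (1, -1, 0) × (21, -1, -5) = (5, 5, 20).
A point on m: solving the two plane equations with x = 3 gives (3, 5, 14).
Substitute r = (3, 5, 14) + t(5, 5, 20) into the plane: 231 + 305t = -13, so t = -4/5.
Intersection: (3, 5, 14) + (-4/5)·(5, 5, 20) = (-1, 1, -2).

(-1, 1, -2)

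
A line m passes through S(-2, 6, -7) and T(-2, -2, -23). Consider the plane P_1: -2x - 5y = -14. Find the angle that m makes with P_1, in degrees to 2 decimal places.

A direction vector for m is T − S = (0, -8, -16).
sin θ = |n·v| / (|n||v|) = |40| / (√29 · √320) = 0.41523.
θ ≈ 24.53°.

24.53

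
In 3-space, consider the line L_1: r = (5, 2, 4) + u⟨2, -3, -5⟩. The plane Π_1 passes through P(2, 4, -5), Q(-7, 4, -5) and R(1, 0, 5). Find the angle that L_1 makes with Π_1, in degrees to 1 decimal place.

48.9

PQ = (-9, 0, 0), PR = (-1, -4, 10); a normal to Π_1 is PQ × PR = (0, 90, 36).
Using P: Π_1 has equation 90y + 36z = 180.
sin θ = |n·v| / (|n||v|) = |-450| / (√9396 · √38) = 0.75309.
θ ≈ 48.9°.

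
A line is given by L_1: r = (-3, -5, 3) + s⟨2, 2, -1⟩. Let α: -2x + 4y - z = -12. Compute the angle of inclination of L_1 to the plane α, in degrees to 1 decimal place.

21.3

sin θ = |n·v| / (|n||v|) = |5| / (√21 · √9) = 0.36370.
θ ≈ 21.3°.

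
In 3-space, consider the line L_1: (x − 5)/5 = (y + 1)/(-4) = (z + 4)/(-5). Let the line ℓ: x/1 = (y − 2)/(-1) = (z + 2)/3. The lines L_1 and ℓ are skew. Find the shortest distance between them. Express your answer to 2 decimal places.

0.88

L_1 has direction (5, -4, -5) through (5, -1, -4).
ℓ has direction (1, -1, 3) through (0, 2, -2).
Common perpendicular direction n = (5, -4, -5) × (1, -1, 3) = (-17, -20, -1).
With w = (0, 2, -2) − (5, -1, -4) = (-5, 3, 2), w · n = 23.
Distance = |w · n| / |n| = |23| / √690 ≈ 0.88.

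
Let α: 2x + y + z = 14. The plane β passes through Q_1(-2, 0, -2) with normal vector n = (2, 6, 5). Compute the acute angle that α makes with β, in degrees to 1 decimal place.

40.6

β: n·r = n·Q_1 gives 2x + 6y + 5z = -14.
cos θ = |n₁·n₂| / (|n₁||n₂|) = |15| / (√6 · √65).
θ = arccos(0.75955) ≈ 40.6°.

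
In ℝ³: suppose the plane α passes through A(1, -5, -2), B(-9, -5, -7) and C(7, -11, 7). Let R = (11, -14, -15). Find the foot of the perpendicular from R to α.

AB = (-10, 0, -5), AC = (6, -6, 9); a normal to α is AB × AC = (-30, 60, 60).
Using A: α has equation -30x + 60y + 60z = -450.
Foot = R − λn with λ = (n·R − d)/|n|² = (-2070 − (-450))/8100 = -1/5.
Foot = (11, -14, -15) − (-1/5)·(-30, 60, 60) = (5, -2, -3).

(5, -2, -3)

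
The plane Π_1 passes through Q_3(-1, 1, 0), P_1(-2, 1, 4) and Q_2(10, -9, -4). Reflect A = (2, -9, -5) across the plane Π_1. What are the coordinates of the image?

(10, -1, -3)

Q_3P_1 = (-1, 0, 4), Q_3Q_2 = (11, -10, -4); a normal to Π_1 is Q_3P_1 × Q_3Q_2 = (40, 40, 10).
Using Q_3: Π_1 has equation 40x + 40y + 10z = 0.
λ = (n·A − d)/|n|² = (-330 − 0)/3300 = -1/10.
Reflection = A − 2λn = (2, -9, -5) − (-1/5)·(40, 40, 10) = (10, -1, -3).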